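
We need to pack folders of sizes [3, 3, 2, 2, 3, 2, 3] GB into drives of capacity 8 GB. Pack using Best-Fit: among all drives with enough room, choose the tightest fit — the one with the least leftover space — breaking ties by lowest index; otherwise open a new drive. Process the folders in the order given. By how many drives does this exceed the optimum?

0

Best-Fit: [3,3,2] [2,3,2] [3] → 3 drives.
Total size 18 GB; any packing needs at least ⌈18/8⌉ = 3 drives.
So 3 is already optimal.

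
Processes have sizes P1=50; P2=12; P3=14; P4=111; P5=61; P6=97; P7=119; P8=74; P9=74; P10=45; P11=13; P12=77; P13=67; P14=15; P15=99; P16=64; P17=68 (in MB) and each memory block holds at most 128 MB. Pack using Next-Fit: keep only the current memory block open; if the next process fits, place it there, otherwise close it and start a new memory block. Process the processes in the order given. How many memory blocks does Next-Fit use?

P1 (50 MB) → memory block 1 (remaining 78 MB)
P2 (12 MB) → memory block 1 (remaining 66 MB)
P3 (14 MB) → memory block 1 (remaining 52 MB)
P4 (111 MB) → memory block 2 (remaining 17 MB)
P5 (61 MB) → memory block 3 (remaining 67 MB)
P6 (97 MB) → memory block 4 (remaining 31 MB)
P7 (119 MB) → memory block 5 (remaining 9 MB)
P8 (74 MB) → memory block 6 (remaining 54 MB)
P9 (74 MB) → memory block 7 (remaining 54 MB)
P10 (45 MB) → memory block 7 (remaining 9 MB)
P11 (13 MB) → memory block 8 (remaining 115 MB)
P12 (77 MB) → memory block 8 (remaining 38 MB)
P13 (67 MB) → memory block 9 (remaining 61 MB)
P14 (15 MB) → memory block 9 (remaining 46 MB)
P15 (99 MB) → memory block 10 (remaining 29 MB)
P16 (64 MB) → memory block 11 (remaining 64 MB)
P17 (68 MB) → memory block 12 (remaining 60 MB)
Final memory blocks: [50,12,14] [111] [61] [97] [119] [74] [74,45] [13,77] [67,15] [99] [64] [68].

12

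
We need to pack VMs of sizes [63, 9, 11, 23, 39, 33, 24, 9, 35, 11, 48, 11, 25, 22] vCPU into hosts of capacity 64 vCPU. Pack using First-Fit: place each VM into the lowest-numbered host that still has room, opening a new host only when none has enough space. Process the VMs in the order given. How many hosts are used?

7

Put 63 vCPU in host 1; 1 vCPU remain.
Put 9 vCPU in host 2; 55 vCPU remain.
Put 11 vCPU in host 2; 44 vCPU remain.
Put 23 vCPU in host 2; 21 vCPU remain.
Put 39 vCPU in host 3; 25 vCPU remain.
Put 33 vCPU in host 4; 31 vCPU remain.
Put 24 vCPU in host 3; 1 vCPU remain.
Put 9 vCPU in host 2; 12 vCPU remain.
Put 35 vCPU in host 5; 29 vCPU remain.
Put 11 vCPU in host 2; 1 vCPU remain.
Put 48 vCPU in host 6; 16 vCPU remain.
Put 11 vCPU in host 4; 20 vCPU remain.
Put 25 vCPU in host 5; 4 vCPU remain.
Put 22 vCPU in host 7; 42 vCPU remain.
Final hosts: [63] [9,11,23,9,11] [39,24] [33,11] [35,25] [48] [22].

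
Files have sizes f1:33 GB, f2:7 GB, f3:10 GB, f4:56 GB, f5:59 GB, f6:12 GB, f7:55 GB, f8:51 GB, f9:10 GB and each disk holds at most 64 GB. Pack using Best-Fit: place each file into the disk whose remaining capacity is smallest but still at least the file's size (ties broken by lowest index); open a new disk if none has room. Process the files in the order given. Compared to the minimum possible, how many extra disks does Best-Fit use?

0

Best-Fit: [33,7,10,12] [56] [59] [55] [51,10] → 5 disks.
Total size 293 GB; any packing needs at least ⌈293/64⌉ = 5 disks.
So 5 is already optimal.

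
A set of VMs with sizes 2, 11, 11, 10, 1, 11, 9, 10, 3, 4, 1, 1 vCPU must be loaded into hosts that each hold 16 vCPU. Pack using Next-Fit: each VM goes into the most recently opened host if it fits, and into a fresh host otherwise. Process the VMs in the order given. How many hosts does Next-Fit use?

Put 2 vCPU in host 1; 14 vCPU remain.
Put 11 vCPU in host 1; 3 vCPU remain.
Put 11 vCPU in host 2; 5 vCPU remain.
Put 10 vCPU in host 3; 6 vCPU remain.
Put 1 vCPU in host 3; 5 vCPU remain.
Put 11 vCPU in host 4; 5 vCPU remain.
Put 9 vCPU in host 5; 7 vCPU remain.
Put 10 vCPU in host 6; 6 vCPU remain.
Put 3 vCPU in host 6; 3 vCPU remain.
Put 4 vCPU in host 7; 12 vCPU remain.
Put 1 vCPU in host 7; 11 vCPU remain.
Put 1 vCPU in host 7; 10 vCPU remain.
Final hosts: [2,11] [11] [10,1] [11] [9] [10,3] [4,1,1].

7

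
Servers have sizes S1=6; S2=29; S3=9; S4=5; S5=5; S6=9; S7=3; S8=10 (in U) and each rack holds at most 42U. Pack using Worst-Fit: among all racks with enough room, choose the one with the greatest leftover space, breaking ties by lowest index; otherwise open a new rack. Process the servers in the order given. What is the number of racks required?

2 racks

rack 1: place S1 (6U), 36U left
rack 1: place S2 (29U), 7U left
rack 2: place S3 (9U), 33U left
rack 2: place S4 (5U), 28U left
rack 2: place S5 (5U), 23U left
rack 2: place S6 (9U), 14U left
rack 2: place S7 (3U), 11U left
rack 2: place S8 (10U), 1U left
Final racks: [6,29] [9,5,5,9,3,10].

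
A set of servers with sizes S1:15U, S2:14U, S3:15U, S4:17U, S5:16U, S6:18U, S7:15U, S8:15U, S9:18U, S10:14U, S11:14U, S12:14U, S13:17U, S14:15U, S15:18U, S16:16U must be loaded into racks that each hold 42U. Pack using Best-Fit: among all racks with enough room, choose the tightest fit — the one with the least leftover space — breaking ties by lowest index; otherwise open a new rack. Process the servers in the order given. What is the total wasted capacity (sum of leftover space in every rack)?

Put S1 (15U) in rack 1; 27U remain.
Put S2 (14U) in rack 1; 13U remain.
Put S3 (15U) in rack 2; 27U remain.
Put S4 (17U) in rack 2; 10U remain.
Put S5 (16U) in rack 3; 26U remain.
Put S6 (18U) in rack 3; 8U remain.
Put S7 (15U) in rack 4; 27U remain.
Put S8 (15U) in rack 4; 12U remain.
Put S9 (18U) in rack 5; 24U remain.
Put S10 (14U) in rack 5; 10U remain.
Put S11 (14U) in rack 6; 28U remain.
Put S12 (14U) in rack 6; 14U remain.
Put S13 (17U) in rack 7; 25U remain.
Put S14 (15U) in rack 7; 10U remain.
Put S15 (18U) in rack 8; 24U remain.
Put S16 (16U) in rack 8; 8U remain.
8 racks × 42U = 336U; used 251U; unused 85U.

85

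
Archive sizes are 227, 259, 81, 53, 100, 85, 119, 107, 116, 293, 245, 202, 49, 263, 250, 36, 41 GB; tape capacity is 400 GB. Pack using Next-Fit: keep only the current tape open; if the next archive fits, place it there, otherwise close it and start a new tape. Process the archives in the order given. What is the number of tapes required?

9

227 GB → tape 1 (remaining 173 GB)
259 GB → tape 2 (remaining 141 GB)
81 GB → tape 2 (remaining 60 GB)
53 GB → tape 2 (remaining 7 GB)
100 GB → tape 3 (remaining 300 GB)
85 GB → tape 3 (remaining 215 GB)
119 GB → tape 3 (remaining 96 GB)
107 GB → tape 4 (remaining 293 GB)
116 GB → tape 4 (remaining 177 GB)
293 GB → tape 5 (remaining 107 GB)
245 GB → tape 6 (remaining 155 GB)
202 GB → tape 7 (remaining 198 GB)
49 GB → tape 7 (remaining 149 GB)
263 GB → tape 8 (remaining 137 GB)
250 GB → tape 9 (remaining 150 GB)
36 GB → tape 9 (remaining 114 GB)
41 GB → tape 9 (remaining 73 GB)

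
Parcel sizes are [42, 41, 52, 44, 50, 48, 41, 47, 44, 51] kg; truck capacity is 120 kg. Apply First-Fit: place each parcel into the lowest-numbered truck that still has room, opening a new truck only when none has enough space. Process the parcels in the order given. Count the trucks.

truck 1: place 42 kg, 78 kg left
truck 1: place 41 kg, 37 kg left
truck 2: place 52 kg, 68 kg left
truck 2: place 44 kg, 24 kg left
truck 3: place 50 kg, 70 kg left
truck 3: place 48 kg, 22 kg left
truck 4: place 41 kg, 79 kg left
truck 4: place 47 kg, 32 kg left
truck 5: place 44 kg, 76 kg left
truck 5: place 51 kg, 25 kg left
Final trucks: [42,41] [52,44] [50,48] [41,47] [44,51].

5 trucks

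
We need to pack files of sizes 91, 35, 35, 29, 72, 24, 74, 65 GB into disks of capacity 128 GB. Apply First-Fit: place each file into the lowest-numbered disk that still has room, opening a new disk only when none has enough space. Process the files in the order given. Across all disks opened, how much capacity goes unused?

215

Put 91 GB in disk 1; 37 GB remain.
Put 35 GB in disk 1; 2 GB remain.
Put 35 GB in disk 2; 93 GB remain.
Put 29 GB in disk 2; 64 GB remain.
Put 72 GB in disk 3; 56 GB remain.
Put 24 GB in disk 2; 40 GB remain.
Put 74 GB in disk 4; 54 GB remain.
Put 65 GB in disk 5; 63 GB remain.
5 disks × 128 GB = 640 GB; used 425 GB; unused 215 GB.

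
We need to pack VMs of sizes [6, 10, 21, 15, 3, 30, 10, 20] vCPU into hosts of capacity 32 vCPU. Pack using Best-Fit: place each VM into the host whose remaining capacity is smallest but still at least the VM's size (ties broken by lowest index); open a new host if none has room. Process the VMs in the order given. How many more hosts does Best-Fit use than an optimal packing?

Best-Fit: [6,10,15] [21,3] [30] [10,20] → 4 hosts.
Total size 115 vCPU; any packing needs at least ⌈115/32⌉ = 4 hosts.
So 4 is already optimal.

0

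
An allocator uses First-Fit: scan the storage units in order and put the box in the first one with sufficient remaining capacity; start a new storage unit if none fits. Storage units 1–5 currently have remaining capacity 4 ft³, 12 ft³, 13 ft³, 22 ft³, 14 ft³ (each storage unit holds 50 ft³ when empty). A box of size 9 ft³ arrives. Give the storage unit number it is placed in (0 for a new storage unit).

2

Storage units with room: storage unit 2 (12 ft³), storage unit 3 (13 ft³), storage unit 4 (22 ft³), storage unit 5 (14 ft³).
The first with room is storage unit 2.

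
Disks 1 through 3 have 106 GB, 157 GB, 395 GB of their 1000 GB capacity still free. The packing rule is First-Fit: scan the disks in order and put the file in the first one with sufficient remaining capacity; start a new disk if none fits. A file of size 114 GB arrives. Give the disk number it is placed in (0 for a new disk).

Disks with room: disk 2 (157 GB), disk 3 (395 GB).
The first with room is disk 2.

2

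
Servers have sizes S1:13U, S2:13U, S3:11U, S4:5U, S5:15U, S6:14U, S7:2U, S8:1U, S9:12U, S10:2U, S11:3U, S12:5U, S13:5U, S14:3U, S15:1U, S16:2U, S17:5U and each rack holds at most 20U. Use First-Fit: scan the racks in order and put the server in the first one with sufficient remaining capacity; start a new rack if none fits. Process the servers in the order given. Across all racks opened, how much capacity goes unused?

8

Put S1 (13U) in rack 1; 7U remain.
Put S2 (13U) in rack 2; 7U remain.
Put S3 (11U) in rack 3; 9U remain.
Put S4 (5U) in rack 1; 2U remain.
Put S5 (15U) in rack 4; 5U remain.
Put S6 (14U) in rack 5; 6U remain.
Put S7 (2U) in rack 1; 0U remain.
Put S8 (1U) in rack 2; 6U remain.
Put S9 (12U) in rack 6; 8U remain.
Put S10 (2U) in rack 2; 4U remain.
Put S11 (3U) in rack 2; 1U remain.
Put S12 (5U) in rack 3; 4U remain.
Put S13 (5U) in rack 4; 0U remain.
Put S14 (3U) in rack 3; 1U remain.
Put S15 (1U) in rack 2; 0U remain.
Put S16 (2U) in rack 5; 4U remain.
Put S17 (5U) in rack 6; 3U remain.
6 racks × 20U = 120U; used 112U; unused 8U.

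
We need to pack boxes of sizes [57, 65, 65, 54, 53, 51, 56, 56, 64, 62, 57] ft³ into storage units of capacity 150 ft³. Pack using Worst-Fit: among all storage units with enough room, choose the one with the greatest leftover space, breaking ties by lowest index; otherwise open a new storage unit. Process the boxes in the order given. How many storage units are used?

6

57 ft³ → storage unit 1 (remaining 93 ft³)
65 ft³ → storage unit 1 (remaining 28 ft³)
65 ft³ → storage unit 2 (remaining 85 ft³)
54 ft³ → storage unit 2 (remaining 31 ft³)
53 ft³ → storage unit 3 (remaining 97 ft³)
51 ft³ → storage unit 3 (remaining 46 ft³)
56 ft³ → storage unit 4 (remaining 94 ft³)
56 ft³ → storage unit 4 (remaining 38 ft³)
64 ft³ → storage unit 5 (remaining 86 ft³)
62 ft³ → storage unit 5 (remaining 24 ft³)
57 ft³ → storage unit 6 (remaining 93 ft³)
Final storage units: [57,65] [65,54] [53,51] [56,56] [64,62] [57].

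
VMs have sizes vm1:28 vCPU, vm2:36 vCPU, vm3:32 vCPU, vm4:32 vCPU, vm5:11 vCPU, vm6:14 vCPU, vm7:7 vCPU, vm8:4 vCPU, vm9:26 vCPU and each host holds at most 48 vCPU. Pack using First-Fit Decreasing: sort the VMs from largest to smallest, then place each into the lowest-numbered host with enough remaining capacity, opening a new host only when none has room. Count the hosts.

5

Sorted descending: 36, 32, 32, 28, 26, 14, 11, 7, 4.
36 vCPU → host 1 (remaining 12 vCPU)
32 vCPU → host 2 (remaining 16 vCPU)
32 vCPU → host 3 (remaining 16 vCPU)
28 vCPU → host 4 (remaining 20 vCPU)
26 vCPU → host 5 (remaining 22 vCPU)
14 vCPU → host 2 (remaining 2 vCPU)
11 vCPU → host 1 (remaining 1 vCPU)
7 vCPU → host 3 (remaining 9 vCPU)
4 vCPU → host 3 (remaining 5 vCPU)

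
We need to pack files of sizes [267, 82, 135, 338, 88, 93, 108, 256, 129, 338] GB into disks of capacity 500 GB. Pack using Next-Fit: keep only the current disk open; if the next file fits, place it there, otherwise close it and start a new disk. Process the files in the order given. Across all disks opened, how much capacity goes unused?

Put 267 GB in disk 1; 233 GB remain.
Put 82 GB in disk 1; 151 GB remain.
Put 135 GB in disk 1; 16 GB remain.
Put 338 GB in disk 2; 162 GB remain.
Put 88 GB in disk 2; 74 GB remain.
Put 93 GB in disk 3; 407 GB remain.
Put 108 GB in disk 3; 299 GB remain.
Put 256 GB in disk 3; 43 GB remain.
Put 129 GB in disk 4; 371 GB remain.
Put 338 GB in disk 4; 33 GB remain.
4 disks × 500 GB = 2000 GB; used 1834 GB; unused 166 GB.

166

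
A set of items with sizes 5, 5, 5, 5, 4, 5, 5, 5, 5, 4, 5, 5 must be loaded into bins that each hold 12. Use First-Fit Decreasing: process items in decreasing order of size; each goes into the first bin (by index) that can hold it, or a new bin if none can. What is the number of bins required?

6

Sorted descending: 5, 5, 5, 5, 5, 5, 5, 5, 5, 5, 4, 4.
bin 1: place 5, 7 left
bin 1: place 5, 2 left
bin 2: place 5, 7 left
bin 2: place 5, 2 left
bin 3: place 5, 7 left
bin 3: place 5, 2 left
bin 4: place 5, 7 left
bin 4: place 5, 2 left
bin 5: place 5, 7 left
bin 5: place 5, 2 left
bin 6: place 4, 8 left
bin 6: place 4, 4 left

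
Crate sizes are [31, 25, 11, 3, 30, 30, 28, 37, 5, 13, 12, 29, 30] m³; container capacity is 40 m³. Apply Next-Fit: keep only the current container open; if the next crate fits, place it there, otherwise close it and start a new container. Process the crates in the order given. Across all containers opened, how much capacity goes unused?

Put 31 m³ in container 1; 9 m³ remain.
Put 25 m³ in container 2; 15 m³ remain.
Put 11 m³ in container 2; 4 m³ remain.
Put 3 m³ in container 2; 1 m³ remain.
Put 30 m³ in container 3; 10 m³ remain.
Put 30 m³ in container 4; 10 m³ remain.
Put 28 m³ in container 5; 12 m³ remain.
Put 37 m³ in container 6; 3 m³ remain.
Put 5 m³ in container 7; 35 m³ remain.
Put 13 m³ in container 7; 22 m³ remain.
Put 12 m³ in container 7; 10 m³ remain.
Put 29 m³ in container 8; 11 m³ remain.
Put 30 m³ in container 9; 10 m³ remain.
9 containers × 40 m³ = 360 m³; used 284 m³; unused 76 m³.

76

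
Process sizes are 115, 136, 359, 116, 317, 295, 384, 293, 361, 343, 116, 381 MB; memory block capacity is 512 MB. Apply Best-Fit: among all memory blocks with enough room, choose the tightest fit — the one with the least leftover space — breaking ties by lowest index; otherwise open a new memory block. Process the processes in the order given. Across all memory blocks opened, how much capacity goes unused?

1392

115 MB → memory block 1 (remaining 397 MB)
136 MB → memory block 1 (remaining 261 MB)
359 MB → memory block 2 (remaining 153 MB)
116 MB → memory block 2 (remaining 37 MB)
317 MB → memory block 3 (remaining 195 MB)
295 MB → memory block 4 (remaining 217 MB)
384 MB → memory block 5 (remaining 128 MB)
293 MB → memory block 6 (remaining 219 MB)
361 MB → memory block 7 (remaining 151 MB)
343 MB → memory block 8 (remaining 169 MB)
116 MB → memory block 5 (remaining 12 MB)
381 MB → memory block 9 (remaining 131 MB)
9 memory blocks × 512 MB = 4608 MB; used 3216 MB; unused 1392 MB.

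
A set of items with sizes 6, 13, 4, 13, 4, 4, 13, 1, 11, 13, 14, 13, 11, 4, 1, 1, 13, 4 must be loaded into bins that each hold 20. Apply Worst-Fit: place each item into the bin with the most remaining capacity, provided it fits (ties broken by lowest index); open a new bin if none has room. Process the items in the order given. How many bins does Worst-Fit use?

bin 1: place 6, 14 left
bin 1: place 13, 1 left
bin 2: place 4, 16 left
bin 2: place 13, 3 left
bin 3: place 4, 16 left
bin 3: place 4, 12 left
bin 4: place 13, 7 left
bin 3: place 1, 11 left
bin 3: place 11, 0 left
bin 5: place 13, 7 left
bin 6: place 14, 6 left
bin 7: place 13, 7 left
bin 8: place 11, 9 left
bin 8: place 4, 5 left
bin 4: place 1, 6 left
bin 5: place 1, 6 left
bin 9: place 13, 7 left
bin 7: place 4, 3 left
Final bins: [6,13] [4,13] [4,4,1,11] [13,1] [13,1] [14] [13,4] [11,4] [13].

9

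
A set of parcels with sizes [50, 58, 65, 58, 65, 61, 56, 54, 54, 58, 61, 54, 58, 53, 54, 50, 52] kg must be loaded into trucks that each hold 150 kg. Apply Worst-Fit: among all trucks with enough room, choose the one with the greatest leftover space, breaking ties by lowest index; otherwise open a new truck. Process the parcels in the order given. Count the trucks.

9

50 kg → truck 1 (remaining 100 kg)
58 kg → truck 1 (remaining 42 kg)
65 kg → truck 2 (remaining 85 kg)
58 kg → truck 2 (remaining 27 kg)
65 kg → truck 3 (remaining 85 kg)
61 kg → truck 3 (remaining 24 kg)
56 kg → truck 4 (remaining 94 kg)
54 kg → truck 4 (remaining 40 kg)
54 kg → truck 5 (remaining 96 kg)
58 kg → truck 5 (remaining 38 kg)
61 kg → truck 6 (remaining 89 kg)
54 kg → truck 6 (remaining 35 kg)
58 kg → truck 7 (remaining 92 kg)
53 kg → truck 7 (remaining 39 kg)
54 kg → truck 8 (remaining 96 kg)
50 kg → truck 8 (remaining 46 kg)
52 kg → truck 9 (remaining 98 kg)
Final trucks: [50,58] [65,58] [65,61] [56,54] [54,58] [61,54] [58,53] [54,50] [52].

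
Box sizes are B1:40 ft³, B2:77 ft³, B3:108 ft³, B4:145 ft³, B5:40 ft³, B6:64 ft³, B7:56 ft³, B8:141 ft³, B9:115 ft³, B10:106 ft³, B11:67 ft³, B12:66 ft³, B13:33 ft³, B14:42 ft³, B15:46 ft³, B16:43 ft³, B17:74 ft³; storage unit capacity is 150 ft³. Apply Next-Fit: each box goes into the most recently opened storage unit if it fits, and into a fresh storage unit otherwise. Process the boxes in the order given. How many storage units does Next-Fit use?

B1 (40 ft³) → storage unit 1 (remaining 110 ft³)
B2 (77 ft³) → storage unit 1 (remaining 33 ft³)
B3 (108 ft³) → storage unit 2 (remaining 42 ft³)
B4 (145 ft³) → storage unit 3 (remaining 5 ft³)
B5 (40 ft³) → storage unit 4 (remaining 110 ft³)
B6 (64 ft³) → storage unit 4 (remaining 46 ft³)
B7 (56 ft³) → storage unit 5 (remaining 94 ft³)
B8 (141 ft³) → storage unit 6 (remaining 9 ft³)
B9 (115 ft³) → storage unit 7 (remaining 35 ft³)
B10 (106 ft³) → storage unit 8 (remaining 44 ft³)
B11 (67 ft³) → storage unit 9 (remaining 83 ft³)
B12 (66 ft³) → storage unit 9 (remaining 17 ft³)
B13 (33 ft³) → storage unit 10 (remaining 117 ft³)
B14 (42 ft³) → storage unit 10 (remaining 75 ft³)
B15 (46 ft³) → storage unit 10 (remaining 29 ft³)
B16 (43 ft³) → storage unit 11 (remaining 107 ft³)
B17 (74 ft³) → storage unit 11 (remaining 33 ft³)
Final storage units: [40,77] [108] [145] [40,64] [56] [141] [115] [106] [67,66] [33,42,46] [43,74].

11 storage units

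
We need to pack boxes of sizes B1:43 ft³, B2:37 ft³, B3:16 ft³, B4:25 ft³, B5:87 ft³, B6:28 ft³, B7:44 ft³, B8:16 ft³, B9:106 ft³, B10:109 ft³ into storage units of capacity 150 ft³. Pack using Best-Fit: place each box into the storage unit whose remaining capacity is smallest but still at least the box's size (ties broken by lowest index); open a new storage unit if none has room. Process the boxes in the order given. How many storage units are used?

Put B1 (43 ft³) in storage unit 1; 107 ft³ remain.
Put B2 (37 ft³) in storage unit 1; 70 ft³ remain.
Put B3 (16 ft³) in storage unit 1; 54 ft³ remain.
Put B4 (25 ft³) in storage unit 1; 29 ft³ remain.
Put B5 (87 ft³) in storage unit 2; 63 ft³ remain.
Put B6 (28 ft³) in storage unit 1; 1 ft³ remain.
Put B7 (44 ft³) in storage unit 2; 19 ft³ remain.
Put B8 (16 ft³) in storage unit 2; 3 ft³ remain.
Put B9 (106 ft³) in storage unit 3; 44 ft³ remain.
Put B10 (109 ft³) in storage unit 4; 41 ft³ remain.

4 storage units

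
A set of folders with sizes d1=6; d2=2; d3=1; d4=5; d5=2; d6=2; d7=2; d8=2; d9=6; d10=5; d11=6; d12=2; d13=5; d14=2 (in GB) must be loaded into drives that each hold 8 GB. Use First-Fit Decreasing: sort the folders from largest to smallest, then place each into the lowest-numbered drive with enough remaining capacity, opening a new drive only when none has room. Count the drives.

Sorted descending: 6, 6, 6, 5, 5, 5, 2, 2, 2, 2, 2, 2, 2, 1.
Put 6 GB in drive 1; 2 GB remain.
Put 6 GB in drive 2; 2 GB remain.
Put 6 GB in drive 3; 2 GB remain.
Put 5 GB in drive 4; 3 GB remain.
Put 5 GB in drive 5; 3 GB remain.
Put 5 GB in drive 6; 3 GB remain.
Put 2 GB in drive 1; 0 GB remain.
Put 2 GB in drive 2; 0 GB remain.
Put 2 GB in drive 3; 0 GB remain.
Put 2 GB in drive 4; 1 GB remain.
Put 2 GB in drive 5; 1 GB remain.
Put 2 GB in drive 6; 1 GB remain.
Put 2 GB in drive 7; 6 GB remain.
Put 1 GB in drive 4; 0 GB remain.

7 drives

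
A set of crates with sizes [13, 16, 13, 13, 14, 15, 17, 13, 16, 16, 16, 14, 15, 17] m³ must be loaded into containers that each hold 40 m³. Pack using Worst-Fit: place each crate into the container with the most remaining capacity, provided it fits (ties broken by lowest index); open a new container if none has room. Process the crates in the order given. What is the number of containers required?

13 m³ → container 1 (remaining 27 m³)
16 m³ → container 1 (remaining 11 m³)
13 m³ → container 2 (remaining 27 m³)
13 m³ → container 2 (remaining 14 m³)
14 m³ → container 2 (remaining 0 m³)
15 m³ → container 3 (remaining 25 m³)
17 m³ → container 3 (remaining 8 m³)
13 m³ → container 4 (remaining 27 m³)
16 m³ → container 4 (remaining 11 m³)
16 m³ → container 5 (remaining 24 m³)
16 m³ → container 5 (remaining 8 m³)
14 m³ → container 6 (remaining 26 m³)
15 m³ → container 6 (remaining 11 m³)
17 m³ → container 7 (remaining 23 m³)
Final containers: [13,16] [13,13,14] [15,17] [13,16] [16,16] [14,15] [17].

7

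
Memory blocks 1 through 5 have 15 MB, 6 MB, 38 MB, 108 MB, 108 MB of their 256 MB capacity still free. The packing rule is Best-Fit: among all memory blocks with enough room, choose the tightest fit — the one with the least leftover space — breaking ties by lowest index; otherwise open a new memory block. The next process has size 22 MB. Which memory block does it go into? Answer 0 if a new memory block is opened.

3

Memory blocks with room: memory block 3 (38 MB), memory block 4 (108 MB), memory block 5 (108 MB).
Tightest fit is memory block 3 with 38 MB free.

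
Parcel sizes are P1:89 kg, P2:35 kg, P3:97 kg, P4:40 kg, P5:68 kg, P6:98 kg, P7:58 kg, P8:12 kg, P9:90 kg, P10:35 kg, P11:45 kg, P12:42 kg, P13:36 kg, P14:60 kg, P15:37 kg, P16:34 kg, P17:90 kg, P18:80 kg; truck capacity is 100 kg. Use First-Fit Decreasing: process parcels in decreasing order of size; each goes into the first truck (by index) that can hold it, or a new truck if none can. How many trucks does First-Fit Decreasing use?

12 trucks

Sorted descending: 98, 97, 90, 90, 89, 80, 68, 60, 58, 45, 42, 40, 37, 36, 35, 35, 34, 12.
Put 98 kg in truck 1; 2 kg remain.
Put 97 kg in truck 2; 3 kg remain.
Put 90 kg in truck 3; 10 kg remain.
Put 90 kg in truck 4; 10 kg remain.
Put 89 kg in truck 5; 11 kg remain.
Put 80 kg in truck 6; 20 kg remain.
Put 68 kg in truck 7; 32 kg remain.
Put 60 kg in truck 8; 40 kg remain.
Put 58 kg in truck 9; 42 kg remain.
Put 45 kg in truck 10; 55 kg remain.
Put 42 kg in truck 9; 0 kg remain.
Put 40 kg in truck 8; 0 kg remain.
Put 37 kg in truck 10; 18 kg remain.
Put 36 kg in truck 11; 64 kg remain.
Put 35 kg in truck 11; 29 kg remain.
Put 35 kg in truck 12; 65 kg remain.
Put 34 kg in truck 12; 31 kg remain.
Put 12 kg in truck 6; 8 kg remain.
Final trucks: [98] [97] [90] [90] [89] [80,12] [68] [60,40] [58,42] [45,37] [36,35] [35,34].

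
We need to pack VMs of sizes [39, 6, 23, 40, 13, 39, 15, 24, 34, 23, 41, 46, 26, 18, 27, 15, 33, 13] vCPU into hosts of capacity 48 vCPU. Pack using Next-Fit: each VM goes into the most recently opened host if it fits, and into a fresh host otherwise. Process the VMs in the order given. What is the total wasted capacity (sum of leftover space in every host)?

149

Put 39 vCPU in host 1; 9 vCPU remain.
Put 6 vCPU in host 1; 3 vCPU remain.
Put 23 vCPU in host 2; 25 vCPU remain.
Put 40 vCPU in host 3; 8 vCPU remain.
Put 13 vCPU in host 4; 35 vCPU remain.
Put 39 vCPU in host 5; 9 vCPU remain.
Put 15 vCPU in host 6; 33 vCPU remain.
Put 24 vCPU in host 6; 9 vCPU remain.
Put 34 vCPU in host 7; 14 vCPU remain.
Put 23 vCPU in host 8; 25 vCPU remain.
Put 41 vCPU in host 9; 7 vCPU remain.
Put 46 vCPU in host 10; 2 vCPU remain.
Put 26 vCPU in host 11; 22 vCPU remain.
Put 18 vCPU in host 11; 4 vCPU remain.
Put 27 vCPU in host 12; 21 vCPU remain.
Put 15 vCPU in host 12; 6 vCPU remain.
Put 33 vCPU in host 13; 15 vCPU remain.
Put 13 vCPU in host 13; 2 vCPU remain.
13 hosts × 48 vCPU = 624 vCPU; used 475 vCPU; unused 149 vCPU.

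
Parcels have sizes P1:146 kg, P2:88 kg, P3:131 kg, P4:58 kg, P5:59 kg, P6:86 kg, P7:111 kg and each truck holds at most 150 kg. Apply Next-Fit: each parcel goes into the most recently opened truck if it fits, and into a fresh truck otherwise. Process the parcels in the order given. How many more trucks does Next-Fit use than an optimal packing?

1

Next-Fit: [146] [88] [131] [58,59] [86] [111] → 6 trucks.
Total size 679 kg; any packing needs at least ⌈679/150⌉ = 5 trucks.
An optimal packing achieves that bound: [146] [131] [111] [88,59] [86,58] → 5 trucks.
Excess: 6 − 5 = 1.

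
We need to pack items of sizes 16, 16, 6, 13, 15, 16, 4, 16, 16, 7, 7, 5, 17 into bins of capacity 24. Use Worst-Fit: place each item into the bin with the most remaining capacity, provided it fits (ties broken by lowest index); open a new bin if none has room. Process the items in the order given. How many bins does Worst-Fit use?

8

bin 1: place 16, 8 left
bin 2: place 16, 8 left
bin 1: place 6, 2 left
bin 3: place 13, 11 left
bin 4: place 15, 9 left
bin 5: place 16, 8 left
bin 3: place 4, 7 left
bin 6: place 16, 8 left
bin 7: place 16, 8 left
bin 4: place 7, 2 left
bin 2: place 7, 1 left
bin 5: place 5, 3 left
bin 8: place 17, 7 left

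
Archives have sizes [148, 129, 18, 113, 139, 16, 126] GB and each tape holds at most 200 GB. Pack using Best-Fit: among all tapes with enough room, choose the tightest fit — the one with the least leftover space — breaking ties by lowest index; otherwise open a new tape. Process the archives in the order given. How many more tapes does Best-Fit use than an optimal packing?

0

Best-Fit: [148,18,16] [129] [113] [139] [126] → 5 tapes.
5 archives exceed 100 GB (half the capacity), and no two of those can share a tape, so at least 5 tapes are needed.
So 5 is already optimal.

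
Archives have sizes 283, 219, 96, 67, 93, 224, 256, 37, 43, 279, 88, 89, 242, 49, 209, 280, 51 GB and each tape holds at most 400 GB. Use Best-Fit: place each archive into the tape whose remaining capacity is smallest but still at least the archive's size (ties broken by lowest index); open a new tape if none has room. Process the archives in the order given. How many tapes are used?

8 tapes

tape 1: place 283 GB, 117 GB left
tape 2: place 219 GB, 181 GB left
tape 1: place 96 GB, 21 GB left
tape 2: place 67 GB, 114 GB left
tape 2: place 93 GB, 21 GB left
tape 3: place 224 GB, 176 GB left
tape 4: place 256 GB, 144 GB left
tape 4: place 37 GB, 107 GB left
tape 4: place 43 GB, 64 GB left
tape 5: place 279 GB, 121 GB left
tape 5: place 88 GB, 33 GB left
tape 3: place 89 GB, 87 GB left
tape 6: place 242 GB, 158 GB left
tape 4: place 49 GB, 15 GB left
tape 7: place 209 GB, 191 GB left
tape 8: place 280 GB, 120 GB left
tape 3: place 51 GB, 36 GB left
Final tapes: [283,96] [219,67,93] [224,89,51] [256,37,43,49] [279,88] [242] [209] [280].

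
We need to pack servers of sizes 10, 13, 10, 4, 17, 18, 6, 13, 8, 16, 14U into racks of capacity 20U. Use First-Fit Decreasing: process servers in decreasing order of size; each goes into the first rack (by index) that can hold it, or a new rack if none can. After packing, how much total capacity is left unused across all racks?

Sorted descending: 18, 17, 16, 14, 13, 13, 10, 10, 8, 6, 4.
rack 1: place 18U, 2U left
rack 2: place 17U, 3U left
rack 3: place 16U, 4U left
rack 4: place 14U, 6U left
rack 5: place 13U, 7U left
rack 6: place 13U, 7U left
rack 7: place 10U, 10U left
rack 7: place 10U, 0U left
rack 8: place 8U, 12U left
rack 4: place 6U, 0U left
rack 3: place 4U, 0U left
8 racks × 20U = 160U; used 129U; unused 31U.

31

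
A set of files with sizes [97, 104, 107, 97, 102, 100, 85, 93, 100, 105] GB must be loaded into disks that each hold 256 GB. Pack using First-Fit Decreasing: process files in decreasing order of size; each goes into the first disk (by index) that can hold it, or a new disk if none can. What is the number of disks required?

5

Sorted descending: 107, 105, 104, 102, 100, 100, 97, 97, 93, 85.
disk 1: place 107 GB, 149 GB left
disk 1: place 105 GB, 44 GB left
disk 2: place 104 GB, 152 GB left
disk 2: place 102 GB, 50 GB left
disk 3: place 100 GB, 156 GB left
disk 3: place 100 GB, 56 GB left
disk 4: place 97 GB, 159 GB left
disk 4: place 97 GB, 62 GB left
disk 5: place 93 GB, 163 GB left
disk 5: place 85 GB, 78 GB left
Final disks: [107,105] [104,102] [100,100] [97,97] [93,85].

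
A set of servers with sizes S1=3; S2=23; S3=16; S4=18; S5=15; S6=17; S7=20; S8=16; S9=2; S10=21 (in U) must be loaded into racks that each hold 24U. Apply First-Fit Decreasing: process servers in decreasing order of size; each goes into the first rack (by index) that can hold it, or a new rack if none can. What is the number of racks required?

Sorted descending: 23, 21, 20, 18, 17, 16, 16, 15, 3, 2.
rack 1: place 23U, 1U left
rack 2: place 21U, 3U left
rack 3: place 20U, 4U left
rack 4: place 18U, 6U left
rack 5: place 17U, 7U left
rack 6: place 16U, 8U left
rack 7: place 16U, 8U left
rack 8: place 15U, 9U left
rack 2: place 3U, 0U left
rack 3: place 2U, 2U left

8 racks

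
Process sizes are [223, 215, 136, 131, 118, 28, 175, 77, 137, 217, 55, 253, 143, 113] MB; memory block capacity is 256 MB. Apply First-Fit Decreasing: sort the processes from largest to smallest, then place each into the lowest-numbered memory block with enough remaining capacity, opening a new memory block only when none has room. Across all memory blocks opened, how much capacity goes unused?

Sorted descending: 253, 223, 217, 215, 175, 143, 137, 136, 131, 118, 113, 77, 55, 28.
Put 253 MB in memory block 1; 3 MB remain.
Put 223 MB in memory block 2; 33 MB remain.
Put 217 MB in memory block 3; 39 MB remain.
Put 215 MB in memory block 4; 41 MB remain.
Put 175 MB in memory block 5; 81 MB remain.
Put 143 MB in memory block 6; 113 MB remain.
Put 137 MB in memory block 7; 119 MB remain.
Put 136 MB in memory block 8; 120 MB remain.
Put 131 MB in memory block 9; 125 MB remain.
Put 118 MB in memory block 7; 1 MB remain.
Put 113 MB in memory block 6; 0 MB remain.
Put 77 MB in memory block 5; 4 MB remain.
Put 55 MB in memory block 8; 65 MB remain.
Put 28 MB in memory block 2; 5 MB remain.
9 memory blocks × 256 MB = 2304 MB; used 2021 MB; unused 283 MB.

283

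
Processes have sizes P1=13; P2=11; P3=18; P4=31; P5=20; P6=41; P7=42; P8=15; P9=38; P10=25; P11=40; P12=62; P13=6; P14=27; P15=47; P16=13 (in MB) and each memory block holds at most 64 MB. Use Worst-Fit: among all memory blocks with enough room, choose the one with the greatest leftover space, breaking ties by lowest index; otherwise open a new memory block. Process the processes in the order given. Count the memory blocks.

Put P1 (13 MB) in memory block 1; 51 MB remain.
Put P2 (11 MB) in memory block 1; 40 MB remain.
Put P3 (18 MB) in memory block 1; 22 MB remain.
Put P4 (31 MB) in memory block 2; 33 MB remain.
Put P5 (20 MB) in memory block 2; 13 MB remain.
Put P6 (41 MB) in memory block 3; 23 MB remain.
Put P7 (42 MB) in memory block 4; 22 MB remain.
Put P8 (15 MB) in memory block 3; 8 MB remain.
Put P9 (38 MB) in memory block 5; 26 MB remain.
Put P10 (25 MB) in memory block 5; 1 MB remain.
Put P11 (40 MB) in memory block 6; 24 MB remain.
Put P12 (62 MB) in memory block 7; 2 MB remain.
Put P13 (6 MB) in memory block 6; 18 MB remain.
Put P14 (27 MB) in memory block 8; 37 MB remain.
Put P15 (47 MB) in memory block 9; 17 MB remain.
Put P16 (13 MB) in memory block 8; 24 MB remain.

9 memory blocks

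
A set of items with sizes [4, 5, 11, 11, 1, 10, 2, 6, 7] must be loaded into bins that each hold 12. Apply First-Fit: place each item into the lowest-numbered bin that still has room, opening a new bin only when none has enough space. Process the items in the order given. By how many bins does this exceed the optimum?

1

First-Fit: [4,5,1,2] [11] [11] [10] [6] [7] → 6 bins.
Total size 57; any packing needs at least ⌈57/12⌉ = 5 bins.
An optimal packing achieves that bound: [11,1] [11] [10,2] [7,5] [6,4] → 5 bins.
Excess: 6 − 5 = 1.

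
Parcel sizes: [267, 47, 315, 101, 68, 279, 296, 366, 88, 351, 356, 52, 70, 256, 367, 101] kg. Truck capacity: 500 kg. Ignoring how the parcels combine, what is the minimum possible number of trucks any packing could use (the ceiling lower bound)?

Total size = 267 + 47 + 315 + 101 + 68 + 279 + 296 + 366 + 88 + 351 + 356 + 52 + 70 + 256 + 367 + 101 = 3380 kg.
⌈3380 / 500⌉ = 7.

7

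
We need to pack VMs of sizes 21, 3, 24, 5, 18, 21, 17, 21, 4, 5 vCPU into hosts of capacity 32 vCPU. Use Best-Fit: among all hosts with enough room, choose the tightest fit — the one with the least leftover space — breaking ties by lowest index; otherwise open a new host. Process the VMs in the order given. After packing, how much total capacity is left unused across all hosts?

Put 21 vCPU in host 1; 11 vCPU remain.
Put 3 vCPU in host 1; 8 vCPU remain.
Put 24 vCPU in host 2; 8 vCPU remain.
Put 5 vCPU in host 1; 3 vCPU remain.
Put 18 vCPU in host 3; 14 vCPU remain.
Put 21 vCPU in host 4; 11 vCPU remain.
Put 17 vCPU in host 5; 15 vCPU remain.
Put 21 vCPU in host 6; 11 vCPU remain.
Put 4 vCPU in host 2; 4 vCPU remain.
Put 5 vCPU in host 4; 6 vCPU remain.
6 hosts × 32 vCPU = 192 vCPU; used 139 vCPU; unused 53 vCPU.

53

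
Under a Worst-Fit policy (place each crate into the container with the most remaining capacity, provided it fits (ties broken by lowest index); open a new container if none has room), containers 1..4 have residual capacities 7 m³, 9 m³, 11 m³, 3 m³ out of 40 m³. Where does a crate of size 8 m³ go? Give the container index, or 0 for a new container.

3

Containers with room: container 2 (9 m³), container 3 (11 m³).
Most room is container 3 with 11 m³ free.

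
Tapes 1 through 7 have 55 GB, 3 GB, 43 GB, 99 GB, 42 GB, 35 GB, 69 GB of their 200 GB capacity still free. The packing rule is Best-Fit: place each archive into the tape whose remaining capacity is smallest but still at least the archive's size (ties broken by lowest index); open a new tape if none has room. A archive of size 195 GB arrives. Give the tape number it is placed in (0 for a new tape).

No tape has ≥ 195 GB free, so a new tape is opened.

0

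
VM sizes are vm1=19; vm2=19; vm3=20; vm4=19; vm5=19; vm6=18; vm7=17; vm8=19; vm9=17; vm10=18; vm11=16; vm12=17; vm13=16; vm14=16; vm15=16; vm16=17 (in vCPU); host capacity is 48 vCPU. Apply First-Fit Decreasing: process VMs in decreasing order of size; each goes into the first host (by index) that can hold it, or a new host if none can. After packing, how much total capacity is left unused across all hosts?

101

Sorted descending: 20, 19, 19, 19, 19, 19, 18, 18, 17, 17, 17, 17, 16, 16, 16, 16.
20 vCPU → host 1 (remaining 28 vCPU)
19 vCPU → host 1 (remaining 9 vCPU)
19 vCPU → host 2 (remaining 29 vCPU)
19 vCPU → host 2 (remaining 10 vCPU)
19 vCPU → host 3 (remaining 29 vCPU)
19 vCPU → host 3 (remaining 10 vCPU)
18 vCPU → host 4 (remaining 30 vCPU)
18 vCPU → host 4 (remaining 12 vCPU)
17 vCPU → host 5 (remaining 31 vCPU)
17 vCPU → host 5 (remaining 14 vCPU)
17 vCPU → host 6 (remaining 31 vCPU)
17 vCPU → host 6 (remaining 14 vCPU)
16 vCPU → host 7 (remaining 32 vCPU)
16 vCPU → host 7 (remaining 16 vCPU)
16 vCPU → host 7 (remaining 0 vCPU)
16 vCPU → host 8 (remaining 32 vCPU)
8 hosts × 48 vCPU = 384 vCPU; used 283 vCPU; unused 101 vCPU.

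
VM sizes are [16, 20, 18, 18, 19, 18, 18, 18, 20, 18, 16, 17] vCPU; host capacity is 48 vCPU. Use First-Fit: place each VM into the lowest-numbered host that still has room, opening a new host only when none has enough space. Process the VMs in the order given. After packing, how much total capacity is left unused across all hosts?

72

host 1: place 16 vCPU, 32 vCPU left
host 1: place 20 vCPU, 12 vCPU left
host 2: place 18 vCPU, 30 vCPU left
host 2: place 18 vCPU, 12 vCPU left
host 3: place 19 vCPU, 29 vCPU left
host 3: place 18 vCPU, 11 vCPU left
host 4: place 18 vCPU, 30 vCPU left
host 4: place 18 vCPU, 12 vCPU left
host 5: place 20 vCPU, 28 vCPU left
host 5: place 18 vCPU, 10 vCPU left
host 6: place 16 vCPU, 32 vCPU left
host 6: place 17 vCPU, 15 vCPU left
6 hosts × 48 vCPU = 288 vCPU; used 216 vCPU; unused 72 vCPU.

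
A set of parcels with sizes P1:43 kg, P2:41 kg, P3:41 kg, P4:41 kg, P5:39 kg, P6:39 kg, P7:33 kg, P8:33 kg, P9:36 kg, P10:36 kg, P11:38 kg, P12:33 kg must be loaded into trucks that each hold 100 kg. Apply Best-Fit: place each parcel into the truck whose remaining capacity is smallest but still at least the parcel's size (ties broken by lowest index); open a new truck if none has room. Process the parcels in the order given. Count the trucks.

6 trucks

truck 1: place P1 (43 kg), 57 kg left
truck 1: place P2 (41 kg), 16 kg left
truck 2: place P3 (41 kg), 59 kg left
truck 2: place P4 (41 kg), 18 kg left
truck 3: place P5 (39 kg), 61 kg left
truck 3: place P6 (39 kg), 22 kg left
truck 4: place P7 (33 kg), 67 kg left
truck 4: place P8 (33 kg), 34 kg left
truck 5: place P9 (36 kg), 64 kg left
truck 5: place P10 (36 kg), 28 kg left
truck 6: place P11 (38 kg), 62 kg left
truck 4: place P12 (33 kg), 1 kg left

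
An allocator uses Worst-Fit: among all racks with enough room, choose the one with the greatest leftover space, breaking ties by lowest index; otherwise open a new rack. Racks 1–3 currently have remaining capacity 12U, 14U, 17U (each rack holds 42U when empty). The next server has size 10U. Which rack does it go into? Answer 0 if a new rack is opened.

Racks with room: rack 1 (12U), rack 2 (14U), rack 3 (17U).
Most room is rack 3 with 17U free.

3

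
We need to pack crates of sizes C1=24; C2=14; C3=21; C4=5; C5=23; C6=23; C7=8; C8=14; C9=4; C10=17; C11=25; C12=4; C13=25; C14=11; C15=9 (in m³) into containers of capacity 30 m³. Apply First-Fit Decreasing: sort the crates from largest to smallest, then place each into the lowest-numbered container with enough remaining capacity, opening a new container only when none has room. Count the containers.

Sorted descending: 25, 25, 24, 23, 23, 21, 17, 14, 14, 11, 9, 8, 5, 4, 4.
Put 25 m³ in container 1; 5 m³ remain.
Put 25 m³ in container 2; 5 m³ remain.
Put 24 m³ in container 3; 6 m³ remain.
Put 23 m³ in container 4; 7 m³ remain.
Put 23 m³ in container 5; 7 m³ remain.
Put 21 m³ in container 6; 9 m³ remain.
Put 17 m³ in container 7; 13 m³ remain.
Put 14 m³ in container 8; 16 m³ remain.
Put 14 m³ in container 8; 2 m³ remain.
Put 11 m³ in container 7; 2 m³ remain.
Put 9 m³ in container 6; 0 m³ remain.
Put 8 m³ in container 9; 22 m³ remain.
Put 5 m³ in container 1; 0 m³ remain.
Put 4 m³ in container 2; 1 m³ remain.
Put 4 m³ in container 3; 2 m³ remain.
Final containers: [25,5] [25,4] [24,4] [23] [23] [21,9] [17,11] [14,14] [8].

9 containers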